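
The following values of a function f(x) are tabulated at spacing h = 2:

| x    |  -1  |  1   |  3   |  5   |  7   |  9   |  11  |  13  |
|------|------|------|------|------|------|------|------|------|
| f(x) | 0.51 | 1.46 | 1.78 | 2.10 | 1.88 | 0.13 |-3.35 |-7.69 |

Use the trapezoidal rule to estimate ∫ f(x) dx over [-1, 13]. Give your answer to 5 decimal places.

0.82000

h = 2, n = 7.
(h/2)·[y₀ + 2y₁ + 2y₂ + 2y₃ + 2y₄ + 2y₅ + 2y₆ + y₇] = 1·(0.82) = 0.82000.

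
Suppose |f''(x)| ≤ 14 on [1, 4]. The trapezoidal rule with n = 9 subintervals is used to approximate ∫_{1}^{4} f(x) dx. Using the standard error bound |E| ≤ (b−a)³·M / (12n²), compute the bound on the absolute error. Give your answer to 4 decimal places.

|E| ≤ (3)³·14 / (12·9²) = 378/972 = 0.3889.

0.3889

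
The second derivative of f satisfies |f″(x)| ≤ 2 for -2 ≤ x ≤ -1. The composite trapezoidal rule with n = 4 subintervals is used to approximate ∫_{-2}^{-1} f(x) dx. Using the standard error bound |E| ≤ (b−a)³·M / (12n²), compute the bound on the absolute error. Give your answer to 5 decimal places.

|E| ≤ (1)³·2 / (12·4²) = 2/192 = 0.01042.

0.01042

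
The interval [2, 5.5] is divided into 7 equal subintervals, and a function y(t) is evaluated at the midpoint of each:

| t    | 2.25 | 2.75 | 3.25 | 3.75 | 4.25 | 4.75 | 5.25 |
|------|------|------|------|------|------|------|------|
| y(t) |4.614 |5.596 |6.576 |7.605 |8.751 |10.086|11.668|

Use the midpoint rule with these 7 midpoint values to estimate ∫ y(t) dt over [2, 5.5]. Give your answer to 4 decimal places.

h = 0.5, n = 7.
h·[y(m₁) + y(m₂) + y(m₃) + y(m₄) + y(m₅) + y(m₆) + y(m₇)] = 0.5·(54.896) = 27.4480.

27.4480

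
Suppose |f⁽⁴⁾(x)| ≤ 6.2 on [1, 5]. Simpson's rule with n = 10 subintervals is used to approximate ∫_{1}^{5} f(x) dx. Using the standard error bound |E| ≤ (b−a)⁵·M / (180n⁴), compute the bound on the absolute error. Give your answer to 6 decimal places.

0.003527

|E| ≤ (4)⁵·6.2 / (180·10⁴) = 6348.8/1800000 = 0.003527.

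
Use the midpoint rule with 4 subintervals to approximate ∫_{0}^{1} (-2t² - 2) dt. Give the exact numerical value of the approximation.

h = (1 − 0)/4 = 0.25.
Midpoints m₁,…,m₄ = 0.125, 0.375, 0.625, 0.875.
f(m₁)=-2.03125, f(m₂)=-2.28125, f(m₃)=-2.78125, f(m₄)=-3.53125.
h·[f(m₁) + f(m₂) + f(m₃) + f(m₄)] = 0.25·(-10.625) = -2.65625.

-2.65625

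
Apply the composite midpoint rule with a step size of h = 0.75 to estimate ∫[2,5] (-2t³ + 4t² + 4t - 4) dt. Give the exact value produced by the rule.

-116.109375

h = (5 − 2)/4 = 0.75.
Midpoints m₁,…,m₄ = 2.375, 3.125, 3.875, 4.625.
f(m₁)=1.26953125, f(m₂)=-13.47265625, f(m₃)=-44.80859375, f(m₄)=-97.80078125.
h·[f(m₁) + f(m₂) + f(m₃) + f(m₄)] = 0.75·(-154.8125) = -116.109375.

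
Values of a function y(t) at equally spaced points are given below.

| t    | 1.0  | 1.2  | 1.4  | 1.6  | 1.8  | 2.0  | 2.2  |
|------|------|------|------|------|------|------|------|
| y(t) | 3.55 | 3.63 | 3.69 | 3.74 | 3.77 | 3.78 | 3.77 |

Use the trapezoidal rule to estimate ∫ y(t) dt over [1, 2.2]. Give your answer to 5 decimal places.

4.45400

h = 0.2, n = 6.
(h/2)·[y₀ + 2y₁ + 2y₂ + 2y₃ + 2y₄ + 2y₅ + y₆] = 0.1·(44.54) = 4.45400.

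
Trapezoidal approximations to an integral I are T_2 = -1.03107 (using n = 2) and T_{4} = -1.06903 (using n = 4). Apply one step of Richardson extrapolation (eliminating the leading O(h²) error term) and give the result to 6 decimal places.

R = (4·T_{4} − T_2) / 3 = (4·(-1.06903) − (-1.03107))/3 = (-3.24505)/3 = -1.081683.

-1.081683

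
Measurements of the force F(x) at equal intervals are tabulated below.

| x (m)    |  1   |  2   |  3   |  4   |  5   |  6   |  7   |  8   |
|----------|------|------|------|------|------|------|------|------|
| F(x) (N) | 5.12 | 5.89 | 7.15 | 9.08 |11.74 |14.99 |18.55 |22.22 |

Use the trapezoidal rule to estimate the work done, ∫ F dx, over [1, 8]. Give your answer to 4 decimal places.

h = 1, n = 7.
(h/2)·[y₀ + 2y₁ + 2y₂ + 2y₃ + 2y₄ + 2y₅ + 2y₆ + y₇] = 0.5·(162.14) = 81.0700.

81.0700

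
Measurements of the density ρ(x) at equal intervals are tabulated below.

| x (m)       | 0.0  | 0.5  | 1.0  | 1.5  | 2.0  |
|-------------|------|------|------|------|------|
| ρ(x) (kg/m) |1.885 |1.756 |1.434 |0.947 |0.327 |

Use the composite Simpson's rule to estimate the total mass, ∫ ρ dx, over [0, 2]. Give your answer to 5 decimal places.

h = 0.5, n = 4.
(h/3)·[y₀ + 4y₁ + 2y₂ + 4y₃ + y₄] = 0.166667·(15.892) = 2.64867.

2.64867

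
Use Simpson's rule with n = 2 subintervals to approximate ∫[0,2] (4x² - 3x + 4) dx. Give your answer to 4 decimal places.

h = (2 − 0)/2 = 1.
Nodes x₀,…,x₂ = 0, 1, 2.
f(x) = 4x² - 3x + 4: f₀=4, f₁=5, f₂=14.
(h/3)·[f₀ + 4f₁ + f₂] = 0.333333·(38) = 12.6667.

12.6667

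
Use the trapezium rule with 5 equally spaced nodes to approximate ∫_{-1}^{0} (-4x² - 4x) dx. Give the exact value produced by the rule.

0.625

h = (0 − (-1))/4 = 0.25.
Nodes x₀,…,x₄ = -1, -0.75, -0.5, -0.25, 0.
f(x) = -4x² - 4x: f₀=0, f₁=0.75, f₂=1, f₃=0.75, f₄=0.
(h/2)·[f₀ + 2f₁ + 2f₂ + 2f₃ + f₄] = 0.125·(5) = 0.625.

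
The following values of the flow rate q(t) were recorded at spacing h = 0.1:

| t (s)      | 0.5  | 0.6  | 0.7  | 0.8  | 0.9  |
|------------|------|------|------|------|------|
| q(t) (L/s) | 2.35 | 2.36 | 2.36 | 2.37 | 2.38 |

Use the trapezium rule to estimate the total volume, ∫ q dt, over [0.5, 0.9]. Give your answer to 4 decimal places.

h = 0.1, n = 4.
(h/2)·[y₀ + 2y₁ + 2y₂ + 2y₃ + y₄] = 0.05·(18.91) = 0.9455.

0.9455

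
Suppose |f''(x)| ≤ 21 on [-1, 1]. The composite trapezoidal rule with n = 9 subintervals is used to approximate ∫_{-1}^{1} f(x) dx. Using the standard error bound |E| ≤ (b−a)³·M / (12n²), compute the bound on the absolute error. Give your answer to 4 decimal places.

0.1728

|E| ≤ (2)³·21 / (12·9²) = 168/972 = 0.1728.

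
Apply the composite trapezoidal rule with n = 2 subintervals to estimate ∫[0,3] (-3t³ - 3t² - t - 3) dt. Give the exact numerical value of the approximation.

-119.8125

h = (3 − 0)/2 = 1.5.
Nodes t₀,…,t₂ = 0, 1.5, 3.
f(t) = -3t³ - 3t² - t - 3: f₀=-3, f₁=-21.375, f₂=-114.
(h/2)·[f₀ + 2f₁ + f₂] = 0.75·(-159.75) = -119.8125.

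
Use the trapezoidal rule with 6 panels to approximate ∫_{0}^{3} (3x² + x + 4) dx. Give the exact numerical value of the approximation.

h = (3 − 0)/6 = 0.5.
Nodes x₀,…,x₆ = 0, 0.5, 1, 1.5, 2, 2.5, 3.
f(x) = 3x² + x + 4: f₀=4, f₁=5.25, f₂=8, f₃=12.25, f₄=18, f₅=25.25, f₆=34.
(h/2)·[f₀ + 2f₁ + 2f₂ + 2f₃ + 2f₄ + 2f₅ + f₆] = 0.25·(175.5) = 43.875.

43.875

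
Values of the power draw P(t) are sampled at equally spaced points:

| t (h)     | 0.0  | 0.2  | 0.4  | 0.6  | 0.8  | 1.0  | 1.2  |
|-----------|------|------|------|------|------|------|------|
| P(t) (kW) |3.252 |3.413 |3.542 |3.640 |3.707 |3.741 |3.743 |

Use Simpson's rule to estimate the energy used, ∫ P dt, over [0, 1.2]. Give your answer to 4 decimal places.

4.3113

h = 0.2, n = 6.
(h/3)·[y₀ + 4y₁ + 2y₂ + 4y₃ + 2y₄ + 4y₅ + y₆] = 0.066667·(64.669) = 4.3113.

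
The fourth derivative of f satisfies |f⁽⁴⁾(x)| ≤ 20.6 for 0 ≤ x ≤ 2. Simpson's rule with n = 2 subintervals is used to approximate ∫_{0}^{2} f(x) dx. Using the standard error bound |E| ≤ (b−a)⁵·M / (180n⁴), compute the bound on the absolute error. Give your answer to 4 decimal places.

0.2289

|E| ≤ (2)⁵·20.6 / (180·2⁴) = 659.2/2880 = 0.2289.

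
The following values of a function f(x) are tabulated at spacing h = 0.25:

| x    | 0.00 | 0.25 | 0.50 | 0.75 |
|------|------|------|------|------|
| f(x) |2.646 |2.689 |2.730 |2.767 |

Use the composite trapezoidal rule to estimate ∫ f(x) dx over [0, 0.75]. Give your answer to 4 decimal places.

2.0314

h = 0.25, n = 3.
(h/2)·[y₀ + 2y₁ + 2y₂ + y₃] = 0.125·(16.251) = 2.0314.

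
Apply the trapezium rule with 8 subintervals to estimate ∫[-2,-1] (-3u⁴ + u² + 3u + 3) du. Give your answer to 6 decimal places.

h = (-1 − (-2))/8 = 0.125.
Nodes u₀,…,u₈ = -2, -1.875, -1.75, -1.625, -1.5, -1.375, -1.25, -1.125, -1.
f(u) = -3u⁴ + u² + 3u + 3: f₀=-47, f₁=-36.188232421875, f₂=-27.32421875, f₃=-20.153076171875, f₄=-14.4375, f₅=-9.957763671875, f₆=-6.51171875, f₇=-3.914794921875, f₈=-2.
(h/2)·[f₀ + 2f₁ + 2f₂ + 2f₃ + 2f₄ + 2f₅ + 2f₆ + 2f₇ + f₈] = 0.0625·(-285.974609375) = -17.873413.

-17.873413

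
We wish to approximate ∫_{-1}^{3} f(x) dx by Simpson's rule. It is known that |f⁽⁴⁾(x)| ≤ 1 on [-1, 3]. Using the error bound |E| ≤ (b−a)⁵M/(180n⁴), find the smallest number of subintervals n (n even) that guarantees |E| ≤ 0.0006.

10

Need 1024/(180n⁴) ≤ 0.0006.
n⁴ ≥ 1024/(180·0.0006) = 9481.48 ⇒ n ≥ 9.8678, so the smallest even n is 10. (n must be even for Simpson's rule.)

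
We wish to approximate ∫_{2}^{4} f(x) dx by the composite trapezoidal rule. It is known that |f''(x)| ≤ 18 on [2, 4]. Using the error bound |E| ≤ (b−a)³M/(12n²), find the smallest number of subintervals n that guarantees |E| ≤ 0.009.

37

Need 144/(12n²) ≤ 0.009.
n² ≥ 144/(12·0.009) = 1333.33 ⇒ n ≥ 36.5148, so the smallest n is 37.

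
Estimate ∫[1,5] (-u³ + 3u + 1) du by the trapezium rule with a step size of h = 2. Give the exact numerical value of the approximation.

h = (5 − 1)/2 = 2.
Nodes u₀,…,u₂ = 1, 3, 5.
f(u) = -u³ + 3u + 1: f₀=3, f₁=-17, f₂=-109.
(h/2)·[f₀ + 2f₁ + f₂] = 1·(-140) = -140.

-140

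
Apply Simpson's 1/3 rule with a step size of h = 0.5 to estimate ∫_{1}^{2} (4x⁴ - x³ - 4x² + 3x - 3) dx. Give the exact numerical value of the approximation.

13.25

h = (2 − 1)/2 = 0.5.
Nodes x₀,…,x₂ = 1, 1.5, 2.
f(x) = 4x⁴ - x³ - 4x² + 3x - 3: f₀=-1, f₁=9.375, f₂=43.
(h/3)·[f₀ + 4f₁ + f₂] = 0.166667·(79.5) = 13.25.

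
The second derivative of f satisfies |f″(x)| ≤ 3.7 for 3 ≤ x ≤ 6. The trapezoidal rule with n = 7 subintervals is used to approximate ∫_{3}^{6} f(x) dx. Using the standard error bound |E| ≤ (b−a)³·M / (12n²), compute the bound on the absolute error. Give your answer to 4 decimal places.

|E| ≤ (3)³·3.7 / (12·7²) = 99.9/588 = 0.1699.

0.1699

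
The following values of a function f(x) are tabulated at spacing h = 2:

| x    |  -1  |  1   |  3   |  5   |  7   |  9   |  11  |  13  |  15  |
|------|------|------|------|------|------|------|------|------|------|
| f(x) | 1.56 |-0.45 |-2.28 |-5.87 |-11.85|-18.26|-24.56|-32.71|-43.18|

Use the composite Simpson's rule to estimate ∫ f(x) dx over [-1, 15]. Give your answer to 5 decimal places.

h = 2, n = 8.
(h/3)·[y₀ + 4y₁ + 2y₂ + 4y₃ + 2y₄ + 4y₅ + 2y₆ + 4y₇ + y₈] = 0.666667·(-348.16) = -232.10667.

-232.10667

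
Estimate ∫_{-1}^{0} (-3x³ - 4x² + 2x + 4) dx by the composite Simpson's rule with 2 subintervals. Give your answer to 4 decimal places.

h = (0 − (-1))/2 = 0.5.
Nodes x₀,…,x₂ = -1, -0.5, 0.
f(x) = -3x³ - 4x² + 2x + 4: f₀=1, f₁=2.375, f₂=4.
(h/3)·[f₀ + 4f₁ + f₂] = 0.166667·(14.5) = 2.4167.

2.4167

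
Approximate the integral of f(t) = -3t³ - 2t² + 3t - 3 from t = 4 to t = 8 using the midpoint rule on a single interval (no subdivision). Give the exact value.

-2820

M = (b−a)·f(6) = 4·(-705) = -2820.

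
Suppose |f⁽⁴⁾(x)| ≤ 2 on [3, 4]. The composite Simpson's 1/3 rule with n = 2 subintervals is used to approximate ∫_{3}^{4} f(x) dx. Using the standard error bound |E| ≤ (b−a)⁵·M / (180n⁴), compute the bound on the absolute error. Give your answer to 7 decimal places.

|E| ≤ (1)⁵·2 / (180·2⁴) = 2/2880 = 0.0006944.

0.0006944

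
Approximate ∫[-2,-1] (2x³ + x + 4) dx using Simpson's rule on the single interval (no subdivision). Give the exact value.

-5

S = (b−a)/6 · [f(-2) + 4f(-1.5) + f(-1)] = 0.166667·[(-14) + 4·(-4.25) + 1] = -5.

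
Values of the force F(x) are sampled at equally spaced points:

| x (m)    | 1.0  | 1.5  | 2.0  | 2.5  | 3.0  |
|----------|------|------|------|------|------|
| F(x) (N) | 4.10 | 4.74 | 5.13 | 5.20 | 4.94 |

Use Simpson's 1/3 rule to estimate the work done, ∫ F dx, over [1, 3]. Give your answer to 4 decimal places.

9.8433

h = 0.5, n = 4.
(h/3)·[y₀ + 4y₁ + 2y₂ + 4y₃ + y₄] = 0.166667·(59.06) = 9.8433.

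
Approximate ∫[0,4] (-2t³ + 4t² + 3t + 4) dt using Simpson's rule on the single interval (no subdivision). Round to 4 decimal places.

S = (b−a)/6 · [f(0) + 4f(2) + f(4)] = 0.666667·[4 + 4·10 + (-48)] = -2.6667.

-2.6667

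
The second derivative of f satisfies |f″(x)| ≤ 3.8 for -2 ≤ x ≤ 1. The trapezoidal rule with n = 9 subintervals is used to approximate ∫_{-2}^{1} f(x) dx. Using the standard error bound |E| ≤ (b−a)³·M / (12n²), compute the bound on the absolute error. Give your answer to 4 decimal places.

|E| ≤ (3)³·3.8 / (12·9²) = 102.6/972 = 0.1056.

0.1056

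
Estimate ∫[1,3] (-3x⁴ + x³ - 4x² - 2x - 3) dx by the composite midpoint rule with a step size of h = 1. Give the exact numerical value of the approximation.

h = (3 − 1)/2 = 1.
Midpoints m₁,…,m₂ = 1.5, 2.5.
f(m₁)=-26.8125, f(m₂)=-134.5625.
h·[f(m₁) + f(m₂)] = 1·(-161.375) = -161.375.

-161.375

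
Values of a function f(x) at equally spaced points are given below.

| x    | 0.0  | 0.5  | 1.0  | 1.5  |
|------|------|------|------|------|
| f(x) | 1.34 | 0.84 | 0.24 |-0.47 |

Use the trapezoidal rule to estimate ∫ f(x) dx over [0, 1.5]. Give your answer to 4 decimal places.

h = 0.5, n = 3.
(h/2)·[y₀ + 2y₁ + 2y₂ + y₃] = 0.25·(3.03) = 0.7575.

0.7575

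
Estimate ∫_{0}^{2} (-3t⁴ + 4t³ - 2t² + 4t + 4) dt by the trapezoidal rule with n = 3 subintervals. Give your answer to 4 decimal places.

5.4321

h = (2 − 0)/3 = 0.666667.
Nodes t₀,…,t₃ = 0, 0.666667, 1.333333, 2.
f(t) = -3t⁴ + 4t³ - 2t² + 4t + 4: f₀=4, f₁=6.370370, f₂=5.777778, f₃=-12.
(h/2)·[f₀ + 2f₁ + 2f₂ + f₃] = 0.333333·(16.296296) = 5.4321.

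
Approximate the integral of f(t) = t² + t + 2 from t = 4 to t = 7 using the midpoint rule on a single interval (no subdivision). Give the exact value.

113.25

M = (b−a)·f(5.5) = 3·(37.75) = 113.25.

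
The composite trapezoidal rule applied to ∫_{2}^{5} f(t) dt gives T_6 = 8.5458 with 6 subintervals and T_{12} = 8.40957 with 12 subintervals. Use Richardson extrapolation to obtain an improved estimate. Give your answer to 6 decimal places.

8.364160

R = (4·T_{12} − T_6) / 3 = (4·8.40957 − 8.5458)/3 = (25.09248)/3 = 8.364160.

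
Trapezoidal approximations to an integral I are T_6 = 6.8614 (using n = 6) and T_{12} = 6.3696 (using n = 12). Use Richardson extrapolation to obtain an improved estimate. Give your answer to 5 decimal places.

R = (4·T_{12} − T_6) / 3 = (4·6.3696 − 6.8614)/3 = (18.6170)/3 = 6.20567.

6.20567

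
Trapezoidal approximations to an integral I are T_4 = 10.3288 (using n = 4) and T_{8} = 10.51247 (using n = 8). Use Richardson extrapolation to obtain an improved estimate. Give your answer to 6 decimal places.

R = (4·T_{8} − T_4) / 3 = (4·10.51247 − 10.3288)/3 = (31.72108)/3 = 10.573693.

10.573693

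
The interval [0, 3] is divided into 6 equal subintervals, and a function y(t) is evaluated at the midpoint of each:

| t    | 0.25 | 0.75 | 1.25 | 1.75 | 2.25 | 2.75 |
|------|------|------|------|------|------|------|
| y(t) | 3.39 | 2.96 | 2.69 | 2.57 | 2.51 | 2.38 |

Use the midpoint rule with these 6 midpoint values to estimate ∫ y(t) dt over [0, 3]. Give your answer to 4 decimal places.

8.2500

h = 0.5, n = 6.
h·[y(m₁) + y(m₂) + y(m₃) + y(m₄) + y(m₅) + y(m₆)] = 0.5·(16.50) = 8.2500.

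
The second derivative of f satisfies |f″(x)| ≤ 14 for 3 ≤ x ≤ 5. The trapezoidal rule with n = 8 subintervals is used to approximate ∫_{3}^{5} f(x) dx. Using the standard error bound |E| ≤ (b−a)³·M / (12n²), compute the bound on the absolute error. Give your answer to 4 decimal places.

|E| ≤ (2)³·14 / (12·8²) = 112/768 = 0.1458.

0.1458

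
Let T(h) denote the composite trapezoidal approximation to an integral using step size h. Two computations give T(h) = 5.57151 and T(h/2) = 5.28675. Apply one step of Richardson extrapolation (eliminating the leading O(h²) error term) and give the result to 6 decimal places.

R = (4·T(h/2) − T(h)) / 3 = (4·5.28675 − 5.57151)/3 = (15.57549)/3 = 5.191830.

5.191830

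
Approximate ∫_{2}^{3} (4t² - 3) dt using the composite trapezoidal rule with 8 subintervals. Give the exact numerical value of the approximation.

h = (3 − 2)/8 = 0.125.
Nodes t₀,…,t₈ = 2, 2.125, 2.25, 2.375, 2.5, 2.625, 2.75, 2.875, 3.
f(t) = 4t² - 3: f₀=13, f₁=15.0625, f₂=17.25, f₃=19.5625, f₄=22, f₅=24.5625, f₆=27.25, f₇=30.0625, f₈=33.
(h/2)·[f₀ + 2f₁ + 2f₂ + 2f₃ + 2f₄ + 2f₅ + 2f₆ + 2f₇ + f₈] = 0.0625·(357.5) = 22.34375.

22.34375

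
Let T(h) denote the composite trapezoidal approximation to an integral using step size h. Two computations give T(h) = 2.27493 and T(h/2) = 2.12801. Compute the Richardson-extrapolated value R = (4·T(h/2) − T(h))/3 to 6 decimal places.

R = (4·T(h/2) − T(h)) / 3 = (4·2.12801 − 2.27493)/3 = (6.23711)/3 = 2.079037.

2.079037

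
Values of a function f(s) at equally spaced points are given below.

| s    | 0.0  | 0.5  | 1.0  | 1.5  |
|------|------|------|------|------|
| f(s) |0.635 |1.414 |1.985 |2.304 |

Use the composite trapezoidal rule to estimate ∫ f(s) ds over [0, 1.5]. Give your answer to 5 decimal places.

h = 0.5, n = 3.
(h/2)·[y₀ + 2y₁ + 2y₂ + y₃] = 0.25·(9.737) = 2.43425.

2.43425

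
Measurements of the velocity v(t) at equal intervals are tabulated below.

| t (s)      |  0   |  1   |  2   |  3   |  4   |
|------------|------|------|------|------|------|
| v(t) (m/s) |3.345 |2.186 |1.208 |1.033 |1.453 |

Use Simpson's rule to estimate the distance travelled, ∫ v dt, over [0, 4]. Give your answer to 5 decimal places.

6.69667

h = 1, n = 4.
(h/3)·[y₀ + 4y₁ + 2y₂ + 4y₃ + y₄] = 0.333333·(20.090) = 6.69667.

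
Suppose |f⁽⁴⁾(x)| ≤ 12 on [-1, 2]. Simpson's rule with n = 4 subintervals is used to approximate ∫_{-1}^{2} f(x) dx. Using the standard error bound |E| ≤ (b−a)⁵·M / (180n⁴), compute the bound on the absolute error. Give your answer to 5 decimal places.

|E| ≤ (3)⁵·12 / (180·4⁴) = 2916/46080 = 0.06328.

0.06328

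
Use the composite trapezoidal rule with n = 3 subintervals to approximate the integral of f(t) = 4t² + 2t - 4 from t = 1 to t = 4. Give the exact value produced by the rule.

h = (4 − 1)/3 = 1.
Nodes t₀,…,t₃ = 1, 2, 3, 4.
f(t) = 4t² + 2t - 4: f₀=2, f₁=16, f₂=38, f₃=68.
(h/2)·[f₀ + 2f₁ + 2f₂ + f₃] = 0.5·(178) = 89.

89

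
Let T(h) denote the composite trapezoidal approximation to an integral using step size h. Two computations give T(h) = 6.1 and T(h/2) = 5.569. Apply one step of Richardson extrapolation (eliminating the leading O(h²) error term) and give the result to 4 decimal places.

R = (4·T(h/2) − T(h)) / 3 = (4·5.569 − 6.1)/3 = (16.176)/3 = 5.3920.

5.3920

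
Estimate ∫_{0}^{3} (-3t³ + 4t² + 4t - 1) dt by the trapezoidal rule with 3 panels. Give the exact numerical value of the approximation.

h = (3 − 0)/3 = 1.
Nodes t₀,…,t₃ = 0, 1, 2, 3.
f(t) = -3t³ + 4t² + 4t - 1: f₀=-1, f₁=4, f₂=-1, f₃=-34.
(h/2)·[f₀ + 2f₁ + 2f₂ + f₃] = 0.5·(-29) = -14.5.

-14.5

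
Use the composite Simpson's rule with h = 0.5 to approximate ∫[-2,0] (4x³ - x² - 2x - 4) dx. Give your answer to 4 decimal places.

-22.6667

h = (0 − (-2))/4 = 0.5.
Nodes x₀,…,x₄ = -2, -1.5, -1, -0.5, 0.
f(x) = 4x³ - x² - 2x - 4: f₀=-36, f₁=-16.75, f₂=-7, f₃=-3.75, f₄=-4.
(h/3)·[f₀ + 4f₁ + 2f₂ + 4f₃ + f₄] = 0.166667·(-136) = -22.6667.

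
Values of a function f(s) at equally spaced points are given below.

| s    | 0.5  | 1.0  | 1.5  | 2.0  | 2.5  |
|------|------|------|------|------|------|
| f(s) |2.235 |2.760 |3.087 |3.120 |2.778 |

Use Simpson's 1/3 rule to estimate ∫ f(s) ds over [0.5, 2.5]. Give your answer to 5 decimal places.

h = 0.5, n = 4.
(h/3)·[y₀ + 4y₁ + 2y₂ + 4y₃ + y₄] = 0.166667·(34.707) = 5.78450.

5.78450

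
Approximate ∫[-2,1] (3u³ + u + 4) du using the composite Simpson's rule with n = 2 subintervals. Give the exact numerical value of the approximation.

h = (1 − (-2))/2 = 1.5.
Nodes u₀,…,u₂ = -2, -0.5, 1.
f(u) = 3u³ + u + 4: f₀=-22, f₁=3.125, f₂=8.
(h/3)·[f₀ + 4f₁ + f₂] = 0.5·(-1.5) = -0.75.

-0.75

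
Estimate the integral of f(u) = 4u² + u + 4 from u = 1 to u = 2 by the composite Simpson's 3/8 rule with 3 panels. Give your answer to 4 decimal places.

14.8333

h = (2 − 1)/3 = 0.333333.
Nodes u₀,…,u₃ = 1, 1.333333, 1.666667, 2.
f(u) = 4u² + u + 4: f₀=9, f₁=12.444444, f₂=16.777778, f₃=22.
(3h/8)·[f₀ + 3f₁ + 3f₂ + f₃] = 0.125·(118.666667) = 14.8333.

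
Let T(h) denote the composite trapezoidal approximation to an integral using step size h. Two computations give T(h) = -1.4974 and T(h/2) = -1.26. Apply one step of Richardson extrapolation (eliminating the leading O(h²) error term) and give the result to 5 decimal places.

R = (4·T(h/2) − T(h)) / 3 = (4·(-1.26) − (-1.4974))/3 = (-3.5426)/3 = -1.18087.

-1.18087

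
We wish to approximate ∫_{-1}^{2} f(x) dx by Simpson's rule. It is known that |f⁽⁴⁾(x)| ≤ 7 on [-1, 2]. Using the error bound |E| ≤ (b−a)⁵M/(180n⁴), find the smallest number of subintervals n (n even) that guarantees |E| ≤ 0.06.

4

Need 1701/(180n⁴) ≤ 0.06.
n⁴ ≥ 1701/(180·0.06) = 157.5 ⇒ n ≥ 3.5426, so the smallest even n is 4. (n must be even for Simpson's rule.)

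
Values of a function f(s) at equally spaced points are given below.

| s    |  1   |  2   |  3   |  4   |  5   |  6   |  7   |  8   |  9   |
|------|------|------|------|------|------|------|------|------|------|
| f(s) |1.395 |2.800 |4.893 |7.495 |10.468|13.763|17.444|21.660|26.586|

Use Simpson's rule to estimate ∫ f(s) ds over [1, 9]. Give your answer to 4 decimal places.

92.1543

h = 1, n = 8.
(h/3)·[y₀ + 4y₁ + 2y₂ + 4y₃ + 2y₄ + 4y₅ + 2y₆ + 4y₇ + y₈] = 0.333333·(276.463) = 92.1543.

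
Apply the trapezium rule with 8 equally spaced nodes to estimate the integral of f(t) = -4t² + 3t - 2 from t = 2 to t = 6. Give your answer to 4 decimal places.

-238.2041

h = (6 − 2)/7 = 0.571429.
Nodes t₀,…,t₇ = 2, 2.571429, 3.142857, 3.714286, 4.285714, 4.857143, 5.428571, 6.
f(t) = -4t² + 3t - 2: f₀=-12, f₁=-20.734694, f₂=-32.081633, f₃=-46.040816, f₄=-62.612245, f₅=-81.795918, f₆=-103.591837, f₇=-128.
(h/2)·[f₀ + 2f₁ + 2f₂ + 2f₃ + 2f₄ + 2f₅ + 2f₆ + f₇] = 0.285714·(-833.714286) = -238.2041.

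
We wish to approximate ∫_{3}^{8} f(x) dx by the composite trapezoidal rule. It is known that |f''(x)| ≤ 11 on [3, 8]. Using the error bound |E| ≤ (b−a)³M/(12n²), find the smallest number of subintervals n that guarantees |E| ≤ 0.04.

54

Need 1375/(12n²) ≤ 0.04.
n² ≥ 1375/(12·0.04) = 2864.58 ⇒ n ≥ 53.5218, so the smallest n is 54.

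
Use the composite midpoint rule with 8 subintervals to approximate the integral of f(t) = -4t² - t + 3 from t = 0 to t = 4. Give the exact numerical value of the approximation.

-81

h = (4 − 0)/8 = 0.5.
Midpoints m₁,…,m₈ = 0.25, 0.75, 1.25, 1.75, 2.25, 2.75, 3.25, 3.75.
f(m₁)=2.5, f(m₂)=0, f(m₃)=-4.5, f(m₄)=-11, f(m₅)=-19.5, f(m₆)=-30, f(m₇)=-42.5, f(m₈)=-57.
h·[f(m₁) + f(m₂) + f(m₃) + f(m₄) + f(m₅) + f(m₆) + f(m₇) + f(m₈)] = 0.5·(-162) = -81.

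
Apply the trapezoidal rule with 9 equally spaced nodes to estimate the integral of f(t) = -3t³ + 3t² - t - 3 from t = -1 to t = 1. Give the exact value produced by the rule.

h = (1 − (-1))/8 = 0.25.
Nodes t₀,…,t₈ = -1, -0.75, -0.5, -0.25, 0, 0.25, 0.5, 0.75, 1.
f(t) = -3t³ + 3t² - t - 3: f₀=4, f₁=0.703125, f₂=-1.375, f₃=-2.515625, f₄=-3, f₅=-3.109375, f₆=-3.125, f₇=-3.328125, f₈=-4.
(h/2)·[f₀ + 2f₁ + 2f₂ + 2f₃ + 2f₄ + 2f₅ + 2f₆ + 2f₇ + f₈] = 0.125·(-31.5) = -3.9375.

-3.9375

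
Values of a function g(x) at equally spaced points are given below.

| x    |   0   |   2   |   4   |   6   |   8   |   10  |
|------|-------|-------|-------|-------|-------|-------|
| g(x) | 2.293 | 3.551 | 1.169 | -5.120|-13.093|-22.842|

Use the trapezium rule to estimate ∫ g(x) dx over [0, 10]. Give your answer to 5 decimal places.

-47.53500

h = 2, n = 5.
(h/2)·[y₀ + 2y₁ + 2y₂ + 2y₃ + 2y₄ + y₅] = 1·(-47.535) = -47.53500.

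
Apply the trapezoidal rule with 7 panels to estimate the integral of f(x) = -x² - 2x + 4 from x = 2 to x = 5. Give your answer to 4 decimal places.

h = (5 − 2)/7 = 0.428571.
Nodes x₀,…,x₇ = 2, 2.428571, 2.857143, 3.285714, 3.714286, 4.142857, 4.571429, 5.
f(x) = -x² - 2x + 4: f₀=-4, f₁=-6.755102, f₂=-9.877551, f₃=-13.367347, f₄=-17.224490, f₅=-21.448980, f₆=-26.040816, f₇=-31.
(h/2)·[f₀ + 2f₁ + 2f₂ + 2f₃ + 2f₄ + 2f₅ + 2f₆ + f₇] = 0.214286·(-224.428571) = -48.0918.

-48.0918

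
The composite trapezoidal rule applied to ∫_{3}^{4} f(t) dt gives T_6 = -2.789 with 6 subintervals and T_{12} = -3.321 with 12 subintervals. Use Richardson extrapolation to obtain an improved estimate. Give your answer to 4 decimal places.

-3.4983

R = (4·T_{12} − T_6) / 3 = (4·(-3.321) − (-2.789))/3 = (-10.495)/3 = -3.4983.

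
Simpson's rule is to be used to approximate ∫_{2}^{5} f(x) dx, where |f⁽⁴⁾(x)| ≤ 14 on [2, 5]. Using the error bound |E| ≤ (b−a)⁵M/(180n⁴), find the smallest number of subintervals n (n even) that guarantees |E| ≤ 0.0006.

Need 3402/(180n⁴) ≤ 0.0006.
n⁴ ≥ 3402/(180·0.0006) = 31500 ⇒ n ≥ 13.3223, so the smallest even n is 14. (n must be even for Simpson's rule.)

14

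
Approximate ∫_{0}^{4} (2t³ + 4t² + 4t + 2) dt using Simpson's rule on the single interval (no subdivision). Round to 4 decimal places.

253.3333

S = (b−a)/6 · [f(0) + 4f(2) + f(4)] = 0.666667·[2 + 4·42 + 210] = 253.3333.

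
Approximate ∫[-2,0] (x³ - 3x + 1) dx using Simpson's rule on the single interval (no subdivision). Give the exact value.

S = (b−a)/6 · [f(-2) + 4f(-1) + f(0)] = 0.333333·[(-1) + 4·3 + 1] = 4.

4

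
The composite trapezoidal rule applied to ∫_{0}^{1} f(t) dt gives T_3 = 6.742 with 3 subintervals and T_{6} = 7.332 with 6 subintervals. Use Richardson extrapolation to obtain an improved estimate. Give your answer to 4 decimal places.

R = (4·T_{6} − T_3) / 3 = (4·7.332 − 6.742)/3 = (22.586)/3 = 7.5287.

7.5287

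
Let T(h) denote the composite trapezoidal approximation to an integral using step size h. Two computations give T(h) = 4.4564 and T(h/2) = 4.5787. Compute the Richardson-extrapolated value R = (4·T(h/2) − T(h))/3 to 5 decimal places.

4.61947

R = (4·T(h/2) − T(h)) / 3 = (4·4.5787 − 4.4564)/3 = (13.8584)/3 = 4.61947.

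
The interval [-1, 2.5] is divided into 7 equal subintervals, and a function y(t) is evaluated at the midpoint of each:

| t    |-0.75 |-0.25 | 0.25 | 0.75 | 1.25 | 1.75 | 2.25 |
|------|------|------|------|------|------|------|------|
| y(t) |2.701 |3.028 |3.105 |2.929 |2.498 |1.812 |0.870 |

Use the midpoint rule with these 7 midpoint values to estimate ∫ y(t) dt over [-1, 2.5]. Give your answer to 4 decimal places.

h = 0.5, n = 7.
h·[y(m₁) + y(m₂) + y(m₃) + y(m₄) + y(m₅) + y(m₆) + y(m₇)] = 0.5·(16.943) = 8.4715.

8.4715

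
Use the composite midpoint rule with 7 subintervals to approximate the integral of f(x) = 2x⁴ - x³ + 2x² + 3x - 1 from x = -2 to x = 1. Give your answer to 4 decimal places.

14.7442

h = (1 − (-2))/7 = 0.428571.
Midpoints m₁,…,m₇ = -1.785714, -1.357143, -0.928571, -0.5, -0.071429, 0.357143, 0.785714.
f(m₁)=26.051229, f(m₂)=7.896606, f(m₃)=0.226364, f(m₄)=-1.75, f(m₅)=-1.203665, f(m₆)=0.313515, f(m₇)=2.869013.
h·[f(m₁) + f(m₂) + f(m₃) + f(m₄) + f(m₅) + f(m₆) + f(m₇)] = 0.428571·(34.403061) = 14.7442.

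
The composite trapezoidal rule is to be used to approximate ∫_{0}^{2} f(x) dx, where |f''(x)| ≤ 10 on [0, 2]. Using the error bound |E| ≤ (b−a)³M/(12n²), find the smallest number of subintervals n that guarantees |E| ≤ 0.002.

Need 80/(12n²) ≤ 0.002.
n² ≥ 80/(12·0.002) = 3333.33 ⇒ n ≥ 57.7350, so the smallest n is 58.

58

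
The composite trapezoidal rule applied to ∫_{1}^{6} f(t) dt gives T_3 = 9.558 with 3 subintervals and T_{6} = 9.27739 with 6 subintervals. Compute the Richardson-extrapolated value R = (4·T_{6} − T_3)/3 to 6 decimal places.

R = (4·T_{6} − T_3) / 3 = (4·9.27739 − 9.558)/3 = (27.55156)/3 = 9.183853.

9.183853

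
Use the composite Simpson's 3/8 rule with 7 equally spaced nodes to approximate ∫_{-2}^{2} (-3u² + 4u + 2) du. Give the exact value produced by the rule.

-8

h = (2 − (-2))/6 = 0.666667.
Nodes u₀,…,u₆ = -2, -1.333333, -0.666667, 0, 0.666667, 1.333333, 2.
f(u) = -3u² + 4u + 2: f₀=-18, f₁=-8.666667, f₂=-2, f₃=2, f₄=3.333333, f₅=2, f₆=-2.
(3h/8)·[f₀ + 3f₁ + 3f₂ + 2f₃ + 3f₄ + 3f₅ + f₆] = 0.25·(-32) = -8.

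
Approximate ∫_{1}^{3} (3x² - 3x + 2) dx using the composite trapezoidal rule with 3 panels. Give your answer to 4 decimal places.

h = (3 − 1)/3 = 0.666667.
Nodes x₀,…,x₃ = 1, 1.666667, 2.333333, 3.
f(x) = 3x² - 3x + 2: f₀=2, f₁=5.333333, f₂=11.333333, f₃=20.
(h/2)·[f₀ + 2f₁ + 2f₂ + f₃] = 0.333333·(55.333333) = 18.4444.

18.4444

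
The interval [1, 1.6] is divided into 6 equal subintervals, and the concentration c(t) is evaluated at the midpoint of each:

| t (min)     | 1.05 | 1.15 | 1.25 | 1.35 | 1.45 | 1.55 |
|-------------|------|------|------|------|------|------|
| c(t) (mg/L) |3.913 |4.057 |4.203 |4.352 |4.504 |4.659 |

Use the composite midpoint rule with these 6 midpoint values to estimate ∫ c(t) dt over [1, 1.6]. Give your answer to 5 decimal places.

h = 0.1, n = 6.
h·[y(m₁) + y(m₂) + y(m₃) + y(m₄) + y(m₅) + y(m₆)] = 0.1·(25.688) = 2.56880.

2.56880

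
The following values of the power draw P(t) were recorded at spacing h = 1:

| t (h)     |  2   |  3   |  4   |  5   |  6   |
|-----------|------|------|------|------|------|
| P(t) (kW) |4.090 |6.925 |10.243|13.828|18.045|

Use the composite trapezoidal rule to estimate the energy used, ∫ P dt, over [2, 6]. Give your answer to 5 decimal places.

42.06350

h = 1, n = 4.
(h/2)·[y₀ + 2y₁ + 2y₂ + 2y₃ + y₄] = 0.5·(84.127) = 42.06350.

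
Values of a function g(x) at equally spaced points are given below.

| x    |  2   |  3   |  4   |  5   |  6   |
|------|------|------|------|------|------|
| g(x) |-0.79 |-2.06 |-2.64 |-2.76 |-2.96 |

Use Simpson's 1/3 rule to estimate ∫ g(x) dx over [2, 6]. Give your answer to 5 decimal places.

h = 1, n = 4.
(h/3)·[y₀ + 4y₁ + 2y₂ + 4y₃ + y₄] = 0.333333·(-28.31) = -9.43667.

-9.43667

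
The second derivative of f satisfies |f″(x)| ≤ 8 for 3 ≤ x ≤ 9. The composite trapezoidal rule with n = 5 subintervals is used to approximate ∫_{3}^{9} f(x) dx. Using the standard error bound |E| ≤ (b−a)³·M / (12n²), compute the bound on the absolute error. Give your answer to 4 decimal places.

5.7600

|E| ≤ (6)³·8 / (12·5²) = 1728/300 = 5.7600.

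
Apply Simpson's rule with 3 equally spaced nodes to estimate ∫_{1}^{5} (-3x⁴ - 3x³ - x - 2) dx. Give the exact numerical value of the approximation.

-2388

h = (5 − 1)/2 = 2.
Nodes x₀,…,x₂ = 1, 3, 5.
f(x) = -3x⁴ - 3x³ - x - 2: f₀=-9, f₁=-329, f₂=-2257.
(h/3)·[f₀ + 4f₁ + f₂] = 0.666667·(-3582) = -2388.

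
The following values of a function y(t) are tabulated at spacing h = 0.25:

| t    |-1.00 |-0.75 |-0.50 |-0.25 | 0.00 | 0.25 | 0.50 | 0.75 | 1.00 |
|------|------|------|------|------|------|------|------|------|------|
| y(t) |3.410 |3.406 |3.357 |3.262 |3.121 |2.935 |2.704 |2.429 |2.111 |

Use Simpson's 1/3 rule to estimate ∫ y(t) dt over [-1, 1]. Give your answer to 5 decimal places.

6.00108

h = 0.25, n = 8.
(h/3)·[y₀ + 4y₁ + 2y₂ + 4y₃ + 2y₄ + 4y₅ + 2y₆ + 4y₇ + y₈] = 0.083333·(72.013) = 6.00108.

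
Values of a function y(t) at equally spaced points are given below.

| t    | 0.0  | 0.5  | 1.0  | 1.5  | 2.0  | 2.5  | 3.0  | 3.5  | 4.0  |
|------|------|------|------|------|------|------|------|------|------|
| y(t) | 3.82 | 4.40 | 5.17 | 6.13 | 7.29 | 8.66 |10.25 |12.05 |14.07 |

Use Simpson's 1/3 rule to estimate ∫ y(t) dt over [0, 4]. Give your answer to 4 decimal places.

h = 0.5, n = 8.
(h/3)·[y₀ + 4y₁ + 2y₂ + 4y₃ + 2y₄ + 4y₅ + 2y₆ + 4y₇ + y₈] = 0.166667·(188.27) = 31.3783.

31.3783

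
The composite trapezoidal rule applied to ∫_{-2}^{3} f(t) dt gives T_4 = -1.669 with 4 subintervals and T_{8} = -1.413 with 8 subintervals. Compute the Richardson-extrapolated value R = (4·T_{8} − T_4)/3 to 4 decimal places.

R = (4·T_{8} − T_4) / 3 = (4·(-1.413) − (-1.669))/3 = (-3.983)/3 = -1.3277.

-1.3277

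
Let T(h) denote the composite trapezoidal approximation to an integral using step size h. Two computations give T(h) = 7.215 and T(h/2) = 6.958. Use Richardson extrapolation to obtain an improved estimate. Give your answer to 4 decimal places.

R = (4·T(h/2) − T(h)) / 3 = (4·6.958 − 7.215)/3 = (20.617)/3 = 6.8723.

6.8723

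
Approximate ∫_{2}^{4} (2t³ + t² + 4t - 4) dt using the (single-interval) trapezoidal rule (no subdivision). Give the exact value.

180

T = (b−a)/2 · [f(2) + f(4)] = 1·[24 + 156] = 180.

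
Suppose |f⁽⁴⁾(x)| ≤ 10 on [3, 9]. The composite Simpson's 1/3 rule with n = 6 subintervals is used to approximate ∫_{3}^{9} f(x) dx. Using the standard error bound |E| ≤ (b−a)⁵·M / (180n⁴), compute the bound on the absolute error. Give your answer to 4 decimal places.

0.3333

|E| ≤ (6)⁵·10 / (180·6⁴) = 77760/233280 = 0.3333.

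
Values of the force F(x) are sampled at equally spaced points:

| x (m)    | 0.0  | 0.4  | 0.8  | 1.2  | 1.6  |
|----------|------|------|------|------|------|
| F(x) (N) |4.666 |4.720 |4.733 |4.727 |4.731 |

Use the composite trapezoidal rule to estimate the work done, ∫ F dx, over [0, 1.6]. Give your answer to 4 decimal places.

7.5514

h = 0.4, n = 4.
(h/2)·[y₀ + 2y₁ + 2y₂ + 2y₃ + y₄] = 0.2·(37.757) = 7.5514.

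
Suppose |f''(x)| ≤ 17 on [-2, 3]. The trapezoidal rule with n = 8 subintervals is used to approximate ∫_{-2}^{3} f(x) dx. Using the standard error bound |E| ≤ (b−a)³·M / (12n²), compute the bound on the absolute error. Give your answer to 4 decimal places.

2.7669

|E| ≤ (5)³·17 / (12·8²) = 2125/768 = 2.7669.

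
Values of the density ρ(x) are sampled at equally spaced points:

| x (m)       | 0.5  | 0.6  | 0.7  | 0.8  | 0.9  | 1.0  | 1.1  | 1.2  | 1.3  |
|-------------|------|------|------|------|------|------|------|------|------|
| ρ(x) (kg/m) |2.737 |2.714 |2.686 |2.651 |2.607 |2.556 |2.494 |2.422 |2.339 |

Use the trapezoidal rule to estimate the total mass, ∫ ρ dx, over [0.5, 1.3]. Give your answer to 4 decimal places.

h = 0.1, n = 8.
(h/2)·[y₀ + 2y₁ + 2y₂ + 2y₃ + 2y₄ + 2y₅ + 2y₆ + 2y₇ + y₈] = 0.05·(41.336) = 2.0668.

2.0668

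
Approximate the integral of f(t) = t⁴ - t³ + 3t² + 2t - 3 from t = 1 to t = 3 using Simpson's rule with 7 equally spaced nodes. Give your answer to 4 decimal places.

h = (3 − 1)/6 = 0.333333.
Nodes t₀,…,t₆ = 1, 1.333333, 1.666667, 2, 2.333333, 2.666667, 3.
f(t) = t⁴ - t³ + 3t² + 2t - 3: f₀=2, f₁=5.790123, f₂=11.753086, f₃=21, f₄=34.938272, f₅=55.271605, f₆=84.
(h/3)·[f₀ + 4f₁ + 2f₂ + 4f₃ + 2f₄ + 4f₅ + f₆] = 0.111111·(507.629630) = 56.4033.

56.4033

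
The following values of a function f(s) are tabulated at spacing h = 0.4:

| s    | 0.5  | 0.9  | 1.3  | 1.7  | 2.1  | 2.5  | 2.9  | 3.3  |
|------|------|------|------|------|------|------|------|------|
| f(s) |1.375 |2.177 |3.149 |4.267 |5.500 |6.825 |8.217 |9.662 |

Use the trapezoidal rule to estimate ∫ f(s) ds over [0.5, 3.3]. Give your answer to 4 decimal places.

14.2614

h = 0.4, n = 7.
(h/2)·[y₀ + 2y₁ + 2y₂ + 2y₃ + 2y₄ + 2y₅ + 2y₆ + y₇] = 0.2·(71.307) = 14.2614.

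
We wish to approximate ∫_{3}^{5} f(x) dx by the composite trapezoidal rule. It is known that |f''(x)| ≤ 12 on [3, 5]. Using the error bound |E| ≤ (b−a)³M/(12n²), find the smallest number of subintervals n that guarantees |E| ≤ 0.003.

52

Need 96/(12n²) ≤ 0.003.
n² ≥ 96/(12·0.003) = 2666.67 ⇒ n ≥ 51.6398, so the smallest n is 52.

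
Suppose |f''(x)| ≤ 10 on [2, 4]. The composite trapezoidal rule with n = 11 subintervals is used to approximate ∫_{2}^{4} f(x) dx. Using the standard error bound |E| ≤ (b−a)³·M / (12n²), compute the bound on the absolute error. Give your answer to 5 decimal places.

0.05510

|E| ≤ (2)³·10 / (12·11²) = 80/1452 = 0.05510.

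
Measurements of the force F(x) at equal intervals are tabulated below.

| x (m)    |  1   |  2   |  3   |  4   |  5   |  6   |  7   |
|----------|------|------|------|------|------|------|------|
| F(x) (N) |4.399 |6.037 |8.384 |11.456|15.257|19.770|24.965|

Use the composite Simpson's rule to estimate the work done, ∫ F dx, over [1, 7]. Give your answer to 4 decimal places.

h = 1, n = 6.
(h/3)·[y₀ + 4y₁ + 2y₂ + 4y₃ + 2y₄ + 4y₅ + y₆] = 0.333333·(225.698) = 75.2327.

75.2327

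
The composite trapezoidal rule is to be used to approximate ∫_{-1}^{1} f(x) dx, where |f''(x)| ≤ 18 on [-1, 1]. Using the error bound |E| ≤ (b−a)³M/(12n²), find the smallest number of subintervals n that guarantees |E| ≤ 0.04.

Need 144/(12n²) ≤ 0.04.
n² ≥ 144/(12·0.04) = 300 ⇒ n ≥ 17.3205, so the smallest n is 18.

18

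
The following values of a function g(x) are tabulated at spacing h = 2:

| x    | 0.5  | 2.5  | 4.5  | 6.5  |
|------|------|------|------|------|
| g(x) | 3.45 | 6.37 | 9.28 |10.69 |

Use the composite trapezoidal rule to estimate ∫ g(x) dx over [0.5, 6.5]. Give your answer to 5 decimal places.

h = 2, n = 3.
(h/2)·[y₀ + 2y₁ + 2y₂ + y₃] = 1·(45.44) = 45.44000.

45.44000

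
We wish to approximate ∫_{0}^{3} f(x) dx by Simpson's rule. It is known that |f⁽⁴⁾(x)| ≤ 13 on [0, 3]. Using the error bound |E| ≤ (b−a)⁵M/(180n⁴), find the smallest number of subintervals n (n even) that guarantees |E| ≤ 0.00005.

26

Need 3159/(180n⁴) ≤ 0.00005.
n⁴ ≥ 3159/(180·0.00005) = 351000 ⇒ n ≥ 24.3403, so the smallest even n is 26. (n must be even for Simpson's rule.)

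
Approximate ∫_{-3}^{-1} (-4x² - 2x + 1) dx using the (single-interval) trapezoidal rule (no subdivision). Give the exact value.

-30

T = (b−a)/2 · [f(-3) + f(-1)] = 1·[(-29) + (-1)] = -30.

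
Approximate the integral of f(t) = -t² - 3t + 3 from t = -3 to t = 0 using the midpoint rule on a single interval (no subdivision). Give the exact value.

M = (b−a)·f(-1.5) = 3·(5.25) = 15.75.

15.75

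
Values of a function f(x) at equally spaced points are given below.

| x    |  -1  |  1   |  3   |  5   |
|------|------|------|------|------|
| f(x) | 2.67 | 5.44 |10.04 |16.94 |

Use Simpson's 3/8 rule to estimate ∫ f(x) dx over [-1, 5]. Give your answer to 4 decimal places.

49.5375

h = 2, n = 3.
(3h/8)·[y₀ + 3y₁ + 3y₂ + y₃] = 0.75·(66.05) = 49.5375.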